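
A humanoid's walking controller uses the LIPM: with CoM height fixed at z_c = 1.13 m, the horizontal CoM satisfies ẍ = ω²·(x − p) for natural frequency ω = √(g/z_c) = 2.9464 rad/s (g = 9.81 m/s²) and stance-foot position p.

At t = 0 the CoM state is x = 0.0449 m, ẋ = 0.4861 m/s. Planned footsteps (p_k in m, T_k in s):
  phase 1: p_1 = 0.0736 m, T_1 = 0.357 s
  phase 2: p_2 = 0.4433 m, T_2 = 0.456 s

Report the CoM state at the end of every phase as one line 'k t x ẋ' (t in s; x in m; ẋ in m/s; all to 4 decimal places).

phase 1: p=0.0736, T=0.357, ωT=1.051865, cosh=1.606135, sinh=1.256850; start (x,ẋ)=(0.044900, 0.486100) → end (x,ẋ)=(0.234860, 0.674461)
phase 2: p=0.4433, T=0.456, ωT=1.343558, cosh=2.046786, sinh=1.785871; start (x,ẋ)=(0.234860, 0.674461) → end (x,ẋ)=(0.425472, 0.283691)

1 0.3570 0.2349 0.6745
2 0.8130 0.4255 0.2837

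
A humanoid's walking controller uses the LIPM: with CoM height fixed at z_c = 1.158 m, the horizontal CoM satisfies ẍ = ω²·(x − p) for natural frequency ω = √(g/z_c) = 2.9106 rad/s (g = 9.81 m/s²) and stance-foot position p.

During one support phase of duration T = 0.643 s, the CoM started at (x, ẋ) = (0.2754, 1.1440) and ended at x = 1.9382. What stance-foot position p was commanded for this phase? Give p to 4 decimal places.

p = 0.0965

ωT = 2.9106·0.643 = 1.871516; cosh(ωT) = 3.326015, sinh(ωT) = 3.172124
x(T) = p + (x₀−p)·cosh(ωT) + (ẋ₀/ω)·sinh(ωT) ⇒ p·(1 − cosh) = x(T) − x₀·cosh − (ẋ₀/ω)·sinh
numerator   = 1.9382 − (0.2754)·3.326015 − (1.1440/2.9106)·3.172124 = -0.224576
denominator = 1 − 3.326015 = -2.326015
p = -0.224576 / -2.326015 = 0.0965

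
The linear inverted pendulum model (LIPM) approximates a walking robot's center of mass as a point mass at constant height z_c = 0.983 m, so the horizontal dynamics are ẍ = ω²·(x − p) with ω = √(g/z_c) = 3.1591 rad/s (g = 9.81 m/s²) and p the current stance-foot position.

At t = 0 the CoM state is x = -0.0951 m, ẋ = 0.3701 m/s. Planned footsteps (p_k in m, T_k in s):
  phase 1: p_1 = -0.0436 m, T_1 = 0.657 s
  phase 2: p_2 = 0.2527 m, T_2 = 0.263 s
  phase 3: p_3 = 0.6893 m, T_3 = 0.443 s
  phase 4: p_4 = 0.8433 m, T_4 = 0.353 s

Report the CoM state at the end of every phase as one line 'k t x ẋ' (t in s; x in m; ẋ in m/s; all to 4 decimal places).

1 0.6570 0.2074 0.8598
2 0.9200 0.4439 1.0410
3 1.3630 0.7889 0.7627
4 1.7160 1.0800 1.0543

phase 1: p=-0.0436, T=0.657, ωT=2.075529, cosh=4.047124, sinh=3.921634; start (x,ẋ)=(-0.095100, 0.370100) → end (x,ẋ)=(0.207407, 0.859816)
phase 2: p=0.2527, T=0.263, ωT=0.830843, cosh=1.365468, sinh=0.929786; start (x,ẋ)=(0.207407, 0.859816) → end (x,ẋ)=(0.443914, 1.041011)
phase 3: p=0.6893, T=0.443, ωT=1.399481, cosh=2.149911, sinh=1.903186; start (x,ẋ)=(0.443914, 1.041011) → end (x,ẋ)=(0.788895, 0.762736)
phase 4: p=0.8433, T=0.353, ωT=1.115162, cosh=1.688963, sinh=1.361101; start (x,ẋ)=(0.788895, 0.762736) → end (x,ẋ)=(1.080038, 1.054301)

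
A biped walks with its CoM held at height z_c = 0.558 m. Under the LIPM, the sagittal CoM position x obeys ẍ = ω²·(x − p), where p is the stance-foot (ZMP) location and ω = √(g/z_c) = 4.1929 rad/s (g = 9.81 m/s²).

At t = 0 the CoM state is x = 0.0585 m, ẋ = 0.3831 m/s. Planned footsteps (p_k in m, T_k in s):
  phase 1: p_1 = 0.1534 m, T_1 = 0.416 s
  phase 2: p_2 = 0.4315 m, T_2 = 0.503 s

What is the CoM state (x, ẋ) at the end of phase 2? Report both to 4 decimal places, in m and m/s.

phase 1: p=0.1534, T=0.416, ωT=1.744246, cosh=2.948182, sinh=2.773406; start (x,ẋ)=(0.058500, 0.383100) → end (x,ẋ)=(0.127020, 0.025893)
phase 2: p=0.4315, T=0.503, ωT=2.109029, cosh=4.180795, sinh=4.059439; start (x,ẋ)=(0.127020, 0.025893) → end (x,ẋ)=(-0.816399, -5.074244)

x = -0.8164, ẋ = -5.0742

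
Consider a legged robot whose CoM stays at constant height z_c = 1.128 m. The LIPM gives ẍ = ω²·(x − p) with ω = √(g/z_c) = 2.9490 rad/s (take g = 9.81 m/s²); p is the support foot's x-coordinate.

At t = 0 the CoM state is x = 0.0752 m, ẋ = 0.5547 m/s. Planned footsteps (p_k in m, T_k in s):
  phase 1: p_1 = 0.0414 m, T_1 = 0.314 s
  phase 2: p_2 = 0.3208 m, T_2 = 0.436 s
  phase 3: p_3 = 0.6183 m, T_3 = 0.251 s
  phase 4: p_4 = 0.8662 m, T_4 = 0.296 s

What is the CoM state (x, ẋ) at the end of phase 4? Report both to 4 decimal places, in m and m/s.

phase 1: p=0.0414, T=0.314, ωT=0.925986, cosh=1.460248, sinh=1.064108; start (x,ẋ)=(0.075200, 0.554700) → end (x,ẋ)=(0.290913, 0.916066)
phase 2: p=0.3208, T=0.436, ωT=1.285764, cosh=1.946935, sinh=1.670496; start (x,ẋ)=(0.290913, 0.916066) → end (x,ẋ)=(0.781527, 1.636287)
phase 3: p=0.6183, T=0.251, ωT=0.740199, cosh=1.286686, sinh=0.809667; start (x,ẋ)=(0.781527, 1.636287) → end (x,ẋ)=(1.277575, 2.495126)
phase 4: p=0.8662, T=0.296, ωT=0.872904, cosh=1.405795, sinh=0.988058; start (x,ẋ)=(1.277575, 2.495126) → end (x,ẋ)=(2.280497, 4.706293)

x = 2.2805, ẋ = 4.7063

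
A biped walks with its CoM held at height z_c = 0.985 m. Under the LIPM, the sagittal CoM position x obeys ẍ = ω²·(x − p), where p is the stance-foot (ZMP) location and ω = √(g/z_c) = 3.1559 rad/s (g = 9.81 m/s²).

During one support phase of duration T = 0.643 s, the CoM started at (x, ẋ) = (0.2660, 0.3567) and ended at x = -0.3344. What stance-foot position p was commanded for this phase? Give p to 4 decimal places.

p = 0.6224

ωT = 3.1559·0.643 = 2.029244; cosh(ωT) = 3.869882, sinh(ωT) = 3.738448
x(T) = p + (x₀−p)·cosh(ωT) + (ẋ₀/ω)·sinh(ωT) ⇒ p·(1 − cosh) = x(T) − x₀·cosh − (ẋ₀/ω)·sinh
numerator   = -0.3344 − (0.2660)·3.869882 − (0.3567/3.1559)·3.738448 = -1.786332
denominator = 1 − 3.869882 = -2.869882
p = -1.786332 / -2.869882 = 0.6224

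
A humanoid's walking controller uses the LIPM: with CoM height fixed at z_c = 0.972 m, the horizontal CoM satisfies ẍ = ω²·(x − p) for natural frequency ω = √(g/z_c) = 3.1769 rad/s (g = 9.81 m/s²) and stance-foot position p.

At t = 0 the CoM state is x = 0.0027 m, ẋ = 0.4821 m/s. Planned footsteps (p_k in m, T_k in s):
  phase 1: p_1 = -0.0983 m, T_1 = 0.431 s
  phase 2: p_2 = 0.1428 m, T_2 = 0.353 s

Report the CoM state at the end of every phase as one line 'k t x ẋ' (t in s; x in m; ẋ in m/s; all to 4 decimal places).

1 0.4310 0.3922 1.5993
2 0.7840 1.2567 3.8017

phase 1: p=-0.0983, T=0.431, ωT=1.369244, cosh=2.093338, sinh=1.839039; start (x,ẋ)=(0.002700, 0.482100) → end (x,ẋ)=(0.392204, 1.599285)
phase 2: p=0.1428, T=0.353, ωT=1.121446, cosh=1.697548, sinh=1.371740; start (x,ẋ)=(0.392204, 1.599285) → end (x,ẋ)=(1.256724, 3.801738)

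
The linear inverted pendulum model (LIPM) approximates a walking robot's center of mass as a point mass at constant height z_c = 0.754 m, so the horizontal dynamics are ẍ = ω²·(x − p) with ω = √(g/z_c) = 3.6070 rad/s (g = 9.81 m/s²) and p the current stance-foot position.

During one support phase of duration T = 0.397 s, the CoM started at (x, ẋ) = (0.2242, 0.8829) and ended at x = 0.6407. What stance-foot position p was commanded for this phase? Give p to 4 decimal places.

ωT = 3.6070·0.397 = 1.431979; cosh(ωT) = 2.212906, sinh(ωT) = 1.974071
x(T) = p + (x₀−p)·cosh(ωT) + (ẋ₀/ω)·sinh(ωT) ⇒ p·(1 − cosh) = x(T) − x₀·cosh − (ẋ₀/ω)·sinh
numerator   = 0.6407 − (0.2242)·2.212906 − (0.8829/3.6070)·1.974071 = -0.338635
denominator = 1 − 2.212906 = -1.212906
p = -0.338635 / -1.212906 = 0.2792

p = 0.2792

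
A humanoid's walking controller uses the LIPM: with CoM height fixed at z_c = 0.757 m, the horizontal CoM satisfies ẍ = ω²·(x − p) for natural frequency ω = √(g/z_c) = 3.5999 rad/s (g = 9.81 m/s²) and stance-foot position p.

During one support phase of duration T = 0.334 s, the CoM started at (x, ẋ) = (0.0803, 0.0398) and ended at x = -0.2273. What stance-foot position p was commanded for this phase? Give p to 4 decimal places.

p = 0.4786

ωT = 3.5999·0.334 = 1.202367; cosh(ωT) = 1.814233, sinh(ωT) = 1.513751
x(T) = p + (x₀−p)·cosh(ωT) + (ẋ₀/ω)·sinh(ωT) ⇒ p·(1 − cosh) = x(T) − x₀·cosh − (ẋ₀/ω)·sinh
numerator   = -0.2273 − (0.0803)·1.814233 − (0.0398/3.5999)·1.513751 = -0.389719
denominator = 1 − 1.814233 = -0.814233
p = -0.389719 / -0.814233 = 0.4786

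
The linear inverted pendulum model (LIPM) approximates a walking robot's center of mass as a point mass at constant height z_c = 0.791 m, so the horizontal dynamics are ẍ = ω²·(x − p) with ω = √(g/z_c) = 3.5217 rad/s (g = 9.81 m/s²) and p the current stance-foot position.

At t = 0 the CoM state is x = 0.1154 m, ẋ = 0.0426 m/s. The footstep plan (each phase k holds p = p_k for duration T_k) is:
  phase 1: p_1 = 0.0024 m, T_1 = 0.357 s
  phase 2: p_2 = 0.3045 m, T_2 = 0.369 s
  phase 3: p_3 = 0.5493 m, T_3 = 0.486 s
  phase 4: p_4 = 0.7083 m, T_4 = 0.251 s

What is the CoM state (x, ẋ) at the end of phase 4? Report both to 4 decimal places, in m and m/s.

x = 2.2151, ẋ = 5.6217

phase 1: p=0.0024, T=0.357, ωT=1.257247, cosh=1.900083, sinh=1.615646; start (x,ẋ)=(0.115400, 0.042600) → end (x,ẋ)=(0.236653, 0.723893)
phase 2: p=0.3045, T=0.369, ωT=1.299507, cosh=1.970078, sinh=1.697412; start (x,ẋ)=(0.236653, 0.723893) → end (x,ẋ)=(0.519743, 1.020552)
phase 3: p=0.5493, T=0.486, ωT=1.711546, cosh=2.859052, sinh=2.678465; start (x,ẋ)=(0.519743, 1.020552) → end (x,ẋ)=(1.240985, 2.639003)
phase 4: p=0.7083, T=0.251, ωT=0.883947, cosh=1.416791, sinh=1.003642; start (x,ẋ)=(1.240985, 2.639003) → end (x,ẋ)=(2.215088, 5.621706)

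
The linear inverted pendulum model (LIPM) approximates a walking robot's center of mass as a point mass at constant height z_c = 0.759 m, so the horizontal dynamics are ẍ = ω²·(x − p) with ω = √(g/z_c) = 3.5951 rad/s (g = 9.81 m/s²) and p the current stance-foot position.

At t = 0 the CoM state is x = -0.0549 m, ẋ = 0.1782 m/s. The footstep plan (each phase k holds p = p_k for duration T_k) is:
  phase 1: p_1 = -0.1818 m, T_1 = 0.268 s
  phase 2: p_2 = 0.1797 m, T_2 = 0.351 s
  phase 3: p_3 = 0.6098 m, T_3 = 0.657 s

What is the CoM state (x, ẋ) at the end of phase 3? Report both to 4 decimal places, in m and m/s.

phase 1: p=-0.1818, T=0.268, ωT=0.963487, cosh=1.501189, sinh=1.119629; start (x,ẋ)=(-0.054900, 0.178200) → end (x,ẋ)=(0.064198, 0.778307)
phase 2: p=0.1797, T=0.351, ωT=1.261880, cosh=1.907589, sinh=1.624467; start (x,ẋ)=(0.064198, 0.778307) → end (x,ẋ)=(0.311053, 0.810145)
phase 3: p=0.6098, T=0.657, ωT=2.361981, cosh=5.353092, sinh=5.258858; start (x,ẋ)=(0.311053, 0.810145) → end (x,ẋ)=(0.195646, -1.311372)

x = 0.1956, ẋ = -1.3114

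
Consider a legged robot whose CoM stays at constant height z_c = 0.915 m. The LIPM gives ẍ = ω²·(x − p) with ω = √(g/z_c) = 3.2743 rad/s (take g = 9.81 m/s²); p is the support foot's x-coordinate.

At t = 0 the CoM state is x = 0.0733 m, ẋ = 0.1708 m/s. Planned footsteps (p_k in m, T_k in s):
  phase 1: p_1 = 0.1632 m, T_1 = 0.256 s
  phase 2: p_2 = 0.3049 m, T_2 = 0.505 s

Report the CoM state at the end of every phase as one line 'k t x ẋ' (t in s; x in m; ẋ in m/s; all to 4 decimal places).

1 0.2560 0.0889 -0.0423
2 0.7610 -0.3127 -1.8950

phase 1: p=0.1632, T=0.256, ωT=0.838221, cosh=1.372364, sinh=0.939885; start (x,ẋ)=(0.073300, 0.170800) → end (x,ẋ)=(0.088852, -0.042264)
phase 2: p=0.3049, T=0.505, ωT=1.653522, cosh=2.708362, sinh=2.516987; start (x,ẋ)=(0.088852, -0.042264) → end (x,ẋ)=(-0.312724, -1.894995)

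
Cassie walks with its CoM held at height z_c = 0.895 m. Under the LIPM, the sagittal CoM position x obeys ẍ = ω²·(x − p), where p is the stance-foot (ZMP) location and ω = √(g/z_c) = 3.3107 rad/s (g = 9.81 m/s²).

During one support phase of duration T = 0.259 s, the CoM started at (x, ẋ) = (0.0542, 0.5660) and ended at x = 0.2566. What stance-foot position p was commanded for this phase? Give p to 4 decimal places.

ωT = 3.3107·0.259 = 0.857471; cosh(ωT) = 1.390713, sinh(ωT) = 0.966480
x(T) = p + (x₀−p)·cosh(ωT) + (ẋ₀/ω)·sinh(ωT) ⇒ p·(1 − cosh) = x(T) − x₀·cosh − (ẋ₀/ω)·sinh
numerator   = 0.2566 − (0.0542)·1.390713 − (0.5660/3.3107)·0.966480 = 0.015993
denominator = 1 − 1.390713 = -0.390713
p = 0.015993 / -0.390713 = -0.0409

p = -0.0409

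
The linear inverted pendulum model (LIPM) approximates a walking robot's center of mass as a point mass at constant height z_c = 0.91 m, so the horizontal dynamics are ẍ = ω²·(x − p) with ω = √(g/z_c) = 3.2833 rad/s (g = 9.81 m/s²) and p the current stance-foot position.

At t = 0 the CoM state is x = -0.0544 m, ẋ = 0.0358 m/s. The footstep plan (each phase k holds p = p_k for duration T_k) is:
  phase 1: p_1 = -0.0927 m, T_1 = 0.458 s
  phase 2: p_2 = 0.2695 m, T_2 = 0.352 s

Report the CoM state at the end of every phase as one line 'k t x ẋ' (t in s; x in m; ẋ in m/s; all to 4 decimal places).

1 0.4580 0.0210 0.3534
2 0.8100 -0.0103 -0.5504

phase 1: p=-0.0927, T=0.458, ωT=1.503751, cosh=2.360414, sinh=2.138119; start (x,ẋ)=(-0.054400, 0.035800) → end (x,ẋ)=(0.021017, 0.353372)
phase 2: p=0.2695, T=0.352, ωT=1.155722, cosh=1.745572, sinh=1.430742; start (x,ẋ)=(0.021017, 0.353372) → end (x,ẋ)=(-0.010258, -0.550425)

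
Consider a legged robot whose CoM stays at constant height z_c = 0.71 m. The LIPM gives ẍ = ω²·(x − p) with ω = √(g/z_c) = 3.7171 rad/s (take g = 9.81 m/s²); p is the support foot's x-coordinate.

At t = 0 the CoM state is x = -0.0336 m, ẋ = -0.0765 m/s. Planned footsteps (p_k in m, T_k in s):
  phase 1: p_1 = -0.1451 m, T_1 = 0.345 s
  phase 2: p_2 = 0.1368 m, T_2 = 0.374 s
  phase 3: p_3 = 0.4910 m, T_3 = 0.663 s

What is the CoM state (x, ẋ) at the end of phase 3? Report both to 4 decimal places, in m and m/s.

phase 1: p=-0.1451, T=0.345, ωT=1.282399, cosh=1.941326, sinh=1.663955; start (x,ẋ)=(-0.033600, -0.076500) → end (x,ẋ)=(0.037113, 0.541126)
phase 2: p=0.1368, T=0.374, ωT=1.390195, cosh=2.132331, sinh=1.883304; start (x,ẋ)=(0.037113, 0.541126) → end (x,ẋ)=(0.198400, 0.456005)
phase 3: p=0.4910, T=0.663, ωT=2.464437, cosh=5.920961, sinh=5.835904; start (x,ẋ)=(0.198400, 0.456005) → end (x,ẋ)=(-0.525538, -3.647277)

x = -0.5255, ẋ = -3.6473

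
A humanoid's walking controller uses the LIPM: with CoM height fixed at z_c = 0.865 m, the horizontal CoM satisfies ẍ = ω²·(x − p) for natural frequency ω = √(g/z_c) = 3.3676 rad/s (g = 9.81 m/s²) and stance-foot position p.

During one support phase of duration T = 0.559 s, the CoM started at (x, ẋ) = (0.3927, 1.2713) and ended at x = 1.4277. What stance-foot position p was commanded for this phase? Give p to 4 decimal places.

ωT = 3.3676·0.559 = 1.882488; cosh(ωT) = 3.361022, sinh(ωT) = 3.208811
x(T) = p + (x₀−p)·cosh(ωT) + (ẋ₀/ω)·sinh(ωT) ⇒ p·(1 − cosh) = x(T) − x₀·cosh − (ẋ₀/ω)·sinh
numerator   = 1.4277 − (0.3927)·3.361022 − (1.2713/3.3676)·3.208811 = -1.103529
denominator = 1 − 3.361022 = -2.361022
p = -1.103529 / -2.361022 = 0.4674

p = 0.4674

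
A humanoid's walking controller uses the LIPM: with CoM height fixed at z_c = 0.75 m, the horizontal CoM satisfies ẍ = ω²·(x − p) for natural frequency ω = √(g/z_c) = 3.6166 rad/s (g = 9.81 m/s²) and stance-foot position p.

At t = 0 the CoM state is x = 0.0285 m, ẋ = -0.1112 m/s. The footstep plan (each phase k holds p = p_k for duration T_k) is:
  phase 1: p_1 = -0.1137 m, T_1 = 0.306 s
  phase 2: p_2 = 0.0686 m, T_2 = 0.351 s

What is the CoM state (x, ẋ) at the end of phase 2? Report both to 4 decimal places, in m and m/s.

phase 1: p=-0.1137, T=0.306, ωT=1.106680, cosh=1.677477, sinh=1.346822; start (x,ẋ)=(0.028500, -0.111200) → end (x,ẋ)=(0.083426, 0.506109)
phase 2: p=0.0686, T=0.351, ωT=1.269427, cosh=1.919902, sinh=1.638909; start (x,ẋ)=(0.083426, 0.506109) → end (x,ẋ)=(0.326415, 1.059560)

x = 0.3264, ẋ = 1.0596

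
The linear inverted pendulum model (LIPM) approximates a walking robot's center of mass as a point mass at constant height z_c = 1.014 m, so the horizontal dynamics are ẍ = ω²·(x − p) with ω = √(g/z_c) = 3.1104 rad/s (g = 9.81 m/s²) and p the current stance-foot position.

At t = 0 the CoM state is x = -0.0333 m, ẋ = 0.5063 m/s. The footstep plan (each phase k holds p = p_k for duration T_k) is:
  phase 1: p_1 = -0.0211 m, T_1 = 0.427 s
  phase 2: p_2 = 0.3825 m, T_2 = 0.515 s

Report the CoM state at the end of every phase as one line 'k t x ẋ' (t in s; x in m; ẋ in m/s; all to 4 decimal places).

phase 1: p=-0.0211, T=0.427, ωT=1.328141, cosh=2.019495, sinh=1.754525; start (x,ẋ)=(-0.033300, 0.506300) → end (x,ẋ)=(0.239858, 0.955891)
phase 2: p=0.3825, T=0.515, ωT=1.601856, cosh=2.581878, sinh=2.380356; start (x,ẋ)=(0.239858, 0.955891) → end (x,ẋ)=(0.745748, 1.411891)

1 0.4270 0.2399 0.9559
2 0.9420 0.7457 1.4119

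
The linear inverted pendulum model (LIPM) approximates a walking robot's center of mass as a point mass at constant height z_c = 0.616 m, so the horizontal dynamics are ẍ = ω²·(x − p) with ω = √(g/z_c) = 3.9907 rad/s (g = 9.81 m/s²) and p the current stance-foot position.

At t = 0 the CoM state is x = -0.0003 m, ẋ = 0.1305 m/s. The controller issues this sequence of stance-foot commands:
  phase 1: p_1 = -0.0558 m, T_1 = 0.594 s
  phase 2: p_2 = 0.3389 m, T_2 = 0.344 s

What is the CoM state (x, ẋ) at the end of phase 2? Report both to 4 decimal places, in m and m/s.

phase 1: p=-0.0558, T=0.594, ωT=2.370476, cosh=5.397960, sinh=5.304524; start (x,ẋ)=(-0.000300, 0.130500) → end (x,ẋ)=(0.417250, 1.879300)
phase 2: p=0.3389, T=0.344, ωT=1.372801, cosh=2.099892, sinh=1.846496; start (x,ẋ)=(0.417250, 1.879300) → end (x,ẋ)=(1.372979, 4.523675)

x = 1.3730, ẋ = 4.5237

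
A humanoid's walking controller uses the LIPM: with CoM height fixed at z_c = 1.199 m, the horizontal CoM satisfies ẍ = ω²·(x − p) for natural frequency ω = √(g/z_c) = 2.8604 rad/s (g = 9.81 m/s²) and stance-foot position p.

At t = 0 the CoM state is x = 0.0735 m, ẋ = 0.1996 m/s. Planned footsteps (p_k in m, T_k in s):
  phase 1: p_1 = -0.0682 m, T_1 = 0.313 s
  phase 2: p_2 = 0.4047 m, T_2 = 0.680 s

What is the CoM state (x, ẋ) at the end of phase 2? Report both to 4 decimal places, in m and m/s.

phase 1: p=-0.0682, T=0.313, ωT=0.895305, cosh=1.428283, sinh=1.019800; start (x,ẋ)=(0.073500, 0.199600) → end (x,ẋ)=(0.205350, 0.698429)
phase 2: p=0.4047, T=0.680, ωT=1.945072, cosh=3.568556, sinh=3.425579; start (x,ẋ)=(0.205350, 0.698429) → end (x,ẋ)=(0.529738, 0.539045)

x = 0.5297, ẋ = 0.5390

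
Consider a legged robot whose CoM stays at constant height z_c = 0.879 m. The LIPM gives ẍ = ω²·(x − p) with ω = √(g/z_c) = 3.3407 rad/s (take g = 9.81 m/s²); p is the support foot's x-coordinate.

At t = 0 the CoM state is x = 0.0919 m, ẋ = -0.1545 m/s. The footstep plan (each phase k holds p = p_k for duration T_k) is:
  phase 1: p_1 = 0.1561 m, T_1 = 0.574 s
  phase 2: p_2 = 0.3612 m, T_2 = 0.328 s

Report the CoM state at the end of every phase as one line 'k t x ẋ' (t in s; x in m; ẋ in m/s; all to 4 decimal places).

1 0.5740 -0.2210 -1.2509
2 0.9020 -1.1044 -4.6640

phase 1: p=0.1561, T=0.574, ωT=1.917562, cosh=3.475656, sinh=3.328692; start (x,ẋ)=(0.091900, -0.154500) → end (x,ẋ)=(-0.220982, -1.250903)
phase 2: p=0.3612, T=0.328, ωT=1.095750, cosh=1.662857, sinh=1.328568; start (x,ẋ)=(-0.220982, -1.250903) → end (x,ẋ)=(-1.104358, -4.663997)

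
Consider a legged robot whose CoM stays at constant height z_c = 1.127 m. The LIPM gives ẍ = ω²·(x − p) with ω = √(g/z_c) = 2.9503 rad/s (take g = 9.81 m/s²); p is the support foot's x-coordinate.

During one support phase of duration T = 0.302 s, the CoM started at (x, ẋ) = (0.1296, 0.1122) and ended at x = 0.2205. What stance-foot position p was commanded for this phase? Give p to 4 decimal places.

ωT = 2.9503·0.302 = 0.890991; cosh(ωT) = 1.423896, sinh(ωT) = 1.013647
x(T) = p + (x₀−p)·cosh(ωT) + (ẋ₀/ω)·sinh(ωT) ⇒ p·(1 − cosh) = x(T) − x₀·cosh − (ẋ₀/ω)·sinh
numerator   = 0.2205 − (0.1296)·1.423896 − (0.1122/2.9503)·1.013647 = -0.002586
denominator = 1 − 1.423896 = -0.423896
p = -0.002586 / -0.423896 = 0.0061

p = 0.0061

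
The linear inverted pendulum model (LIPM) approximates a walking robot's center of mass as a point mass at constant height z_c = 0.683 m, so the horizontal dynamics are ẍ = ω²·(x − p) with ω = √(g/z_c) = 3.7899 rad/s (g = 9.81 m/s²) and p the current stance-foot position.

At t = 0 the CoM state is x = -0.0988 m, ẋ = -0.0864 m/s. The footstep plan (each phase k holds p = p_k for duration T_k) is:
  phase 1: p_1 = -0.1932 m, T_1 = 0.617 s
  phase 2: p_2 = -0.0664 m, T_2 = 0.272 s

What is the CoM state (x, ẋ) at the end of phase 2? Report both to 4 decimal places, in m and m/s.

phase 1: p=-0.1932, T=0.617, ωT=2.338368, cosh=5.230398, sinh=5.133913; start (x,ẋ)=(-0.098800, -0.086400) → end (x,ẋ)=(0.183510, 1.384836)
phase 2: p=-0.0664, T=0.272, ωT=1.030853, cosh=1.580079, sinh=1.223376; start (x,ẋ)=(0.183510, 1.384836) → end (x,ẋ)=(0.775501, 3.346850)

x = 0.7755, ẋ = 3.3468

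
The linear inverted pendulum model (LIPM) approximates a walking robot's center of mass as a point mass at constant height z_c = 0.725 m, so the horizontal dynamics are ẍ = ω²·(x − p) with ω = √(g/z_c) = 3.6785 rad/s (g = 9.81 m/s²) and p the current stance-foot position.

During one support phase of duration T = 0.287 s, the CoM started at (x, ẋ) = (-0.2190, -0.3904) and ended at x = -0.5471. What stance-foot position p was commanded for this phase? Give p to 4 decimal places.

ωT = 3.6785·0.287 = 1.055729; cosh(ωT) = 1.611005, sinh(ωT) = 1.263066
x(T) = p + (x₀−p)·cosh(ωT) + (ẋ₀/ω)·sinh(ωT) ⇒ p·(1 − cosh) = x(T) − x₀·cosh − (ẋ₀/ω)·sinh
numerator   = -0.5471 − (-0.2190)·1.611005 − (-0.3904/3.6785)·1.263066 = -0.060240
denominator = 1 − 1.611005 = -0.611005
p = -0.060240 / -0.611005 = 0.0986

p = 0.0986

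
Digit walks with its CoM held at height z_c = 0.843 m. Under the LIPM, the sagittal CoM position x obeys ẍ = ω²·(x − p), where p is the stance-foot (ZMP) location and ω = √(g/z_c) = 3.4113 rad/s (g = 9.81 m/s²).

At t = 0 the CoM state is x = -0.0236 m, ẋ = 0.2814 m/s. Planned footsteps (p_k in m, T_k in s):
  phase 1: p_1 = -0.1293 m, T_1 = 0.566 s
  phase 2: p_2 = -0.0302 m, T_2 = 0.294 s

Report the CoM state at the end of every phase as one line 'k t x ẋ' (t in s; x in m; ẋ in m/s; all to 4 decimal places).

1 0.5660 0.5212 2.2075
2 0.8600 1.5859 5.6328

phase 1: p=-0.1293, T=0.566, ωT=1.930796, cosh=3.520014, sinh=3.374981; start (x,ẋ)=(-0.023600, 0.281400) → end (x,ẋ)=(0.521170, 2.207464)
phase 2: p=-0.0302, T=0.294, ωT=1.002922, cosh=1.546521, sinh=1.179715; start (x,ẋ)=(0.521170, 2.207464) → end (x,ẋ)=(1.585903, 5.632801)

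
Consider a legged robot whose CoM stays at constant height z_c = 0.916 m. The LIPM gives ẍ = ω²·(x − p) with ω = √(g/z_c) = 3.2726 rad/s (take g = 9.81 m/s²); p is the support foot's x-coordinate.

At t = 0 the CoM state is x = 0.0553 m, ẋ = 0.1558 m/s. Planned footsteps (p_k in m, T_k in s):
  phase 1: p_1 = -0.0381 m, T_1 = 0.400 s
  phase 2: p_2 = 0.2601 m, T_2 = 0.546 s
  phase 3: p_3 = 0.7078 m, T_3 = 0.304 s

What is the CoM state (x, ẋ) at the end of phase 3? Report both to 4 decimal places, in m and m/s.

x = 1.8184, ẋ = 4.2342

phase 1: p=-0.0381, T=0.400, ωT=1.309040, cosh=1.986348, sinh=1.716269; start (x,ẋ)=(0.055300, 0.155800) → end (x,ẋ)=(0.229132, 0.834069)
phase 2: p=0.2601, T=0.546, ωT=1.786840, cosh=3.069021, sinh=2.901532; start (x,ẋ)=(0.229132, 0.834069) → end (x,ẋ)=(0.904556, 2.265719)
phase 3: p=0.7078, T=0.304, ωT=0.994870, cosh=1.537073, sinh=1.167301; start (x,ẋ)=(0.904556, 2.265719) → end (x,ẋ)=(1.818386, 4.234204)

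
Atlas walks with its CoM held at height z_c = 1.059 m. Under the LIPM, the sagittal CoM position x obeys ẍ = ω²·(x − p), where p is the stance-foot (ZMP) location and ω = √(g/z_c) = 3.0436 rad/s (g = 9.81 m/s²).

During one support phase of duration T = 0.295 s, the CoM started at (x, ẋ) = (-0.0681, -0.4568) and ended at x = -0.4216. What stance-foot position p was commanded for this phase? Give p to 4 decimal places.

p = 0.3958

ωT = 3.0436·0.295 = 0.897862; cosh(ωT) = 1.430895, sinh(ωT) = 1.023455
x(T) = p + (x₀−p)·cosh(ωT) + (ẋ₀/ω)·sinh(ωT) ⇒ p·(1 − cosh) = x(T) − x₀·cosh − (ẋ₀/ω)·sinh
numerator   = -0.4216 − (-0.0681)·1.430895 − (-0.4568/3.0436)·1.023455 = -0.170550
denominator = 1 − 1.430895 = -0.430895
p = -0.170550 / -0.430895 = 0.3958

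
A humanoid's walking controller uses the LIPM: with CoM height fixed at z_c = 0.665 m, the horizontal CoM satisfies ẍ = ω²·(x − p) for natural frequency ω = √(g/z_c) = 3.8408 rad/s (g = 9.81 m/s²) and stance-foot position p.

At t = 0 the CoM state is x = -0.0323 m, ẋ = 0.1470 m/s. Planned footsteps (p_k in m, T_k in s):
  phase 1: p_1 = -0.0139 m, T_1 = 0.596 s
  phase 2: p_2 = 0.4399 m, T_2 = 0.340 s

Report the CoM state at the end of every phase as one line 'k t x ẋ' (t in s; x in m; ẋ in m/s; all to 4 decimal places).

phase 1: p=-0.0139, T=0.596, ωT=2.289117, cosh=4.983788, sinh=4.882432; start (x,ẋ)=(-0.032300, 0.147000) → end (x,ẋ)=(0.081265, 0.387572)
phase 2: p=0.4399, T=0.340, ωT=1.305872, cosh=1.980921, sinh=1.709985; start (x,ẋ)=(0.081265, 0.387572) → end (x,ẋ)=(-0.097975, -1.587662)

1 0.5960 0.0813 0.3876
2 0.9360 -0.0980 -1.5877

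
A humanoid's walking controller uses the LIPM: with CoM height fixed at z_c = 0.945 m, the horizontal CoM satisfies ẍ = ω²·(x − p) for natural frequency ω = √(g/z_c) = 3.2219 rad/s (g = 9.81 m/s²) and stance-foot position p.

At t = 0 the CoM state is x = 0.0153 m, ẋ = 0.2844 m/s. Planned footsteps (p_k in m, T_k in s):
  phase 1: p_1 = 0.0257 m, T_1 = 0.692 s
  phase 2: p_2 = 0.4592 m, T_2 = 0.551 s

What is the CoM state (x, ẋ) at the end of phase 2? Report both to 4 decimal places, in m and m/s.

x = 1.2784, ẋ = 2.8819

phase 1: p=0.0257, T=0.692, ωT=2.229555, cosh=4.701652, sinh=4.594075; start (x,ẋ)=(0.015300, 0.284400) → end (x,ẋ)=(0.382326, 1.183213)
phase 2: p=0.4592, T=0.551, ωT=1.775267, cosh=3.035647, sinh=2.866209; start (x,ẋ)=(0.382326, 1.183213) → end (x,ẋ)=(1.278426, 2.881912)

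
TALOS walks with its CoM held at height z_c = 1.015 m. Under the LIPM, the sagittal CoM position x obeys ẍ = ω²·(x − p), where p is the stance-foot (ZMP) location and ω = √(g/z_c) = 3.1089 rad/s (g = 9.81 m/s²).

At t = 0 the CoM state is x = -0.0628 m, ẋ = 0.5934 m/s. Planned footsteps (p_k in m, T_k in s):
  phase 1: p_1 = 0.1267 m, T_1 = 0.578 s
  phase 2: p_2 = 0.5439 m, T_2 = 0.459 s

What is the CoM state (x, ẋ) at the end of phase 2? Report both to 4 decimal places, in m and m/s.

phase 1: p=0.1267, T=0.578, ωT=1.796944, cosh=3.098497, sinh=2.932692; start (x,ẋ)=(-0.062800, 0.593400) → end (x,ẋ)=(0.099302, 0.110892)
phase 2: p=0.5439, T=0.459, ωT=1.426985, cosh=2.203076, sinh=1.963044; start (x,ẋ)=(0.099302, 0.110892) → end (x,ẋ)=(-0.365563, -2.469039)

x = -0.3656, ẋ = -2.4690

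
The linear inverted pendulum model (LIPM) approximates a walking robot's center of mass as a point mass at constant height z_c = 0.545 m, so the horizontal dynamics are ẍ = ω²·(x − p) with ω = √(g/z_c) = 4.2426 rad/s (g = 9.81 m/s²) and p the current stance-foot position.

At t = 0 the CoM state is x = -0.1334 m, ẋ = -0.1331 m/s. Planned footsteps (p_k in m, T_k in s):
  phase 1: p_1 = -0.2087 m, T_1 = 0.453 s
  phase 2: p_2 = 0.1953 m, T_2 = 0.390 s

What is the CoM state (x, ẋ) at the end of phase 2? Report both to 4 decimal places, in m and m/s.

x = -0.1133, ẋ = -0.9943

phase 1: p=-0.2087, T=0.453, ωT=1.921898, cosh=3.490122, sinh=3.343793; start (x,ẋ)=(-0.133400, -0.133100) → end (x,ẋ)=(-0.050796, 0.603699)
phase 2: p=0.1953, T=0.390, ωT=1.654614, cosh=2.711113, sinh=2.519947; start (x,ẋ)=(-0.050796, 0.603699) → end (x,ẋ)=(-0.113320, -0.994350)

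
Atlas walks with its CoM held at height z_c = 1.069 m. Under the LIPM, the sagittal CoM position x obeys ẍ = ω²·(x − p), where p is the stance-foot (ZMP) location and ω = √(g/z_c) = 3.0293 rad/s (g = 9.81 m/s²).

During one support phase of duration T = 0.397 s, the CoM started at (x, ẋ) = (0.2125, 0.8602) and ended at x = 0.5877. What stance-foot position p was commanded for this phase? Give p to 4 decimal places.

p = 0.2797

ωT = 3.0293·0.397 = 1.202632; cosh(ωT) = 1.814635, sinh(ωT) = 1.514232
x(T) = p + (x₀−p)·cosh(ωT) + (ẋ₀/ω)·sinh(ωT) ⇒ p·(1 − cosh) = x(T) − x₀·cosh − (ẋ₀/ω)·sinh
numerator   = 0.5877 − (0.2125)·1.814635 − (0.8602/3.0293)·1.514232 = -0.227891
denominator = 1 − 1.814635 = -0.814635
p = -0.227891 / -0.814635 = 0.2797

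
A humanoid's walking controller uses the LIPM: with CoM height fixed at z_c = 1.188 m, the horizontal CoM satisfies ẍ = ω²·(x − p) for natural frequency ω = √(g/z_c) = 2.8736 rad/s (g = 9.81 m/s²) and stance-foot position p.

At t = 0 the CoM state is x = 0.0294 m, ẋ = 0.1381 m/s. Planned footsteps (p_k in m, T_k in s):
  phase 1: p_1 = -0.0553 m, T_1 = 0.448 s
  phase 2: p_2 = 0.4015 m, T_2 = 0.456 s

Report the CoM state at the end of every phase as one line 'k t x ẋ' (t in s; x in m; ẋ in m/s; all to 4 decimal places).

phase 1: p=-0.0553, T=0.448, ωT=1.287373, cosh=1.949625, sinh=1.673630; start (x,ẋ)=(0.029400, 0.138100) → end (x,ẋ)=(0.190265, 0.676595)
phase 2: p=0.4015, T=0.456, ωT=1.310362, cosh=1.988618, sinh=1.718896; start (x,ẋ)=(0.190265, 0.676595) → end (x,ẋ)=(0.386151, 0.302110)

1 0.4480 0.1903 0.6766
2 0.9040 0.3862 0.3021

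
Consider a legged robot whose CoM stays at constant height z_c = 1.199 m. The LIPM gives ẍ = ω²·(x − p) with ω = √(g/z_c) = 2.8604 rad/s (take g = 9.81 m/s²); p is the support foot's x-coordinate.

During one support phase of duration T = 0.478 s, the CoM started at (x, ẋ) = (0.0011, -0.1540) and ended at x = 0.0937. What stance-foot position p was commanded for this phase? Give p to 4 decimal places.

ωT = 2.8604·0.478 = 1.367271; cosh(ωT) = 2.089714, sinh(ωT) = 1.834913
x(T) = p + (x₀−p)·cosh(ωT) + (ẋ₀/ω)·sinh(ωT) ⇒ p·(1 − cosh) = x(T) − x₀·cosh − (ẋ₀/ω)·sinh
numerator   = 0.0937 − (0.0011)·2.089714 − (-0.1540/2.8604)·1.834913 = 0.190190
denominator = 1 − 2.089714 = -1.089714
p = 0.190190 / -1.089714 = -0.1745

p = -0.1745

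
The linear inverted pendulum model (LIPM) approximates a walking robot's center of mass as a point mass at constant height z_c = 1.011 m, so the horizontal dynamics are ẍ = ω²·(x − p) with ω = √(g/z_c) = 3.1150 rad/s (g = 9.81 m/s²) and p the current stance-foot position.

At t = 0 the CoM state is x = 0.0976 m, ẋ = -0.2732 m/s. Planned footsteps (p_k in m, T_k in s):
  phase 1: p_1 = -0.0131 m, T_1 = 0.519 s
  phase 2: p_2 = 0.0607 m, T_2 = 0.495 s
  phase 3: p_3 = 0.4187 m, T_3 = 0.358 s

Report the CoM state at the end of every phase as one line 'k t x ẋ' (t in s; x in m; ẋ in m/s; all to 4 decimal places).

phase 1: p=-0.0131, T=0.519, ωT=1.616685, cosh=2.617461, sinh=2.418906; start (x,ẋ)=(0.097600, -0.273200) → end (x,ẋ)=(0.064504, 0.119022)
phase 2: p=0.0607, T=0.495, ωT=1.541925, cosh=2.443774, sinh=2.229805; start (x,ẋ)=(0.064504, 0.119022) → end (x,ẋ)=(0.155195, 0.317283)
phase 3: p=0.4187, T=0.358, ωT=1.115170, cosh=1.688973, sinh=1.361114; start (x,ẋ)=(0.155195, 0.317283) → end (x,ẋ)=(0.112285, -0.581346)

1 0.5190 0.0645 0.1190
2 1.0140 0.1552 0.3173
3 1.3720 0.1123 -0.5813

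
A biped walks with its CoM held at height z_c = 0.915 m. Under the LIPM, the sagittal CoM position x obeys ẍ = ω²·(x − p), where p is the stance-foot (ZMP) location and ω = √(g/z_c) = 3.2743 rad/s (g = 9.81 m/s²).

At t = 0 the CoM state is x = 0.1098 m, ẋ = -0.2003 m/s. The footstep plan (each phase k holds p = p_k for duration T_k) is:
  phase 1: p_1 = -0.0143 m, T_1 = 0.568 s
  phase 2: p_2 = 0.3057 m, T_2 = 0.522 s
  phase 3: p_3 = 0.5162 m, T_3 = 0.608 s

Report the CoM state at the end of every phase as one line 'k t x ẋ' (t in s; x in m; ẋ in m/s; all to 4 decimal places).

1 0.5680 0.2022 0.6144
2 1.0900 0.5118 0.8473
3 1.6980 1.4293 3.1075

phase 1: p=-0.0143, T=0.568, ωT=1.859802, cosh=3.289085, sinh=3.133382; start (x,ẋ)=(0.109800, -0.200300) → end (x,ẋ)=(0.202196, 0.614417)
phase 2: p=0.3057, T=0.522, ωT=1.709185, cosh=2.852734, sinh=2.671721; start (x,ẋ)=(0.202196, 0.614417) → end (x,ẋ)=(0.511774, 0.847312)
phase 3: p=0.5162, T=0.608, ωT=1.990774, cosh=3.728895, sinh=3.592306; start (x,ẋ)=(0.511774, 0.847312) → end (x,ẋ)=(1.429301, 3.107480)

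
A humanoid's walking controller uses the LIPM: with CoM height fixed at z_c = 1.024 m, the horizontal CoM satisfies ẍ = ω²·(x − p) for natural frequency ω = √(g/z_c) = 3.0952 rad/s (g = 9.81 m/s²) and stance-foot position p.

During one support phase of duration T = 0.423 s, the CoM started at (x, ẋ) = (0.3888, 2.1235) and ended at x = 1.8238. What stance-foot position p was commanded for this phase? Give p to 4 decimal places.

p = 0.1281

ωT = 3.0952·0.423 = 1.309270; cosh(ωT) = 1.986742, sinh(ωT) = 1.716725
x(T) = p + (x₀−p)·cosh(ωT) + (ẋ₀/ω)·sinh(ωT) ⇒ p·(1 − cosh) = x(T) − x₀·cosh − (ẋ₀/ω)·sinh
numerator   = 1.8238 − (0.3888)·1.986742 − (2.1235/3.0952)·1.716725 = -0.126426
denominator = 1 − 1.986742 = -0.986742
p = -0.126426 / -0.986742 = 0.1281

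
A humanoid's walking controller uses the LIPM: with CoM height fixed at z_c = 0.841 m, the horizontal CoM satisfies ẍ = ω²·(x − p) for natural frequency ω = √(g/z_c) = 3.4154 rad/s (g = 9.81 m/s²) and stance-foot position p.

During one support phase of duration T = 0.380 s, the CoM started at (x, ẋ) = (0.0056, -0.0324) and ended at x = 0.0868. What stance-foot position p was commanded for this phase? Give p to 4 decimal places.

ωT = 3.4154·0.380 = 1.297852; cosh(ωT) = 1.967271, sinh(ωT) = 1.694153
x(T) = p + (x₀−p)·cosh(ωT) + (ẋ₀/ω)·sinh(ωT) ⇒ p·(1 − cosh) = x(T) − x₀·cosh − (ẋ₀/ω)·sinh
numerator   = 0.0868 − (0.0056)·1.967271 − (-0.0324/3.4154)·1.694153 = 0.091855
denominator = 1 − 1.967271 = -0.967271
p = 0.091855 / -0.967271 = -0.0950

p = -0.0950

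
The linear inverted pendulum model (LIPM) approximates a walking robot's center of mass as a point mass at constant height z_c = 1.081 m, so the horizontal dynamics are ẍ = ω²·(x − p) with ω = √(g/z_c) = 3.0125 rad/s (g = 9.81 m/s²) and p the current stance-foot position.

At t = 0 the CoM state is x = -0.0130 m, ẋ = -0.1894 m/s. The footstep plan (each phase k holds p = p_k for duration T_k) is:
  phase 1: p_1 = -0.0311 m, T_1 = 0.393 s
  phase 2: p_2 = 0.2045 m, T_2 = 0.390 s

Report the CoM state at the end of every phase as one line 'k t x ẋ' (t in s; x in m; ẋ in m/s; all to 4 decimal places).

phase 1: p=-0.0311, T=0.393, ωT=1.183913, cosh=1.786605, sinh=1.480527; start (x,ẋ)=(-0.013000, -0.189400) → end (x,ẋ)=(-0.091845, -0.257655)
phase 2: p=0.2045, T=0.390, ωT=1.174875, cosh=1.773298, sinh=1.464440; start (x,ẋ)=(-0.091845, -0.257655) → end (x,ẋ)=(-0.446260, -1.764264)

1 0.3930 -0.0918 -0.2577
2 0.7830 -0.4463 -1.7643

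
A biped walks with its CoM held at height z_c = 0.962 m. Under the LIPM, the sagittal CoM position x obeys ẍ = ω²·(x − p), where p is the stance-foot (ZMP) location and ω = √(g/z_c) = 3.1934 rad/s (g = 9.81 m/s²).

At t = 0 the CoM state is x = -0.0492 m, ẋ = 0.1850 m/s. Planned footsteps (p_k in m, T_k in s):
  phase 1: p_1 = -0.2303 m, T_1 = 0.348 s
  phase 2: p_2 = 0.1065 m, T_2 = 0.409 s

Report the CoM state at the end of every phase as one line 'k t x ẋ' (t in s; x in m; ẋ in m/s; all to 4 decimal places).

phase 1: p=-0.2303, T=0.348, ωT=1.111303, cosh=1.683723, sinh=1.354593; start (x,ẋ)=(-0.049200, 0.185000) → end (x,ẋ)=(0.153096, 1.094883)
phase 2: p=0.1065, T=0.409, ωT=1.306101, cosh=1.981312, sinh=1.710438; start (x,ẋ)=(0.153096, 1.094883) → end (x,ẋ)=(0.785260, 2.423820)

1 0.3480 0.1531 1.0949
2 0.7570 0.7853 2.4238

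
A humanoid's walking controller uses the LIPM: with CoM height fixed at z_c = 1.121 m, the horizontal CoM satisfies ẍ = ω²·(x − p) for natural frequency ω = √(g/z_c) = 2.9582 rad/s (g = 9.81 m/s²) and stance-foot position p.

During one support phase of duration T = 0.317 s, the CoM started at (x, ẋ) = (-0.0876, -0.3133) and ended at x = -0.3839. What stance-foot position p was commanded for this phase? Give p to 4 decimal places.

p = 0.2968

ωT = 2.9582·0.317 = 0.937749; cosh(ωT) = 1.472867, sinh(ωT) = 1.081359
x(T) = p + (x₀−p)·cosh(ωT) + (ẋ₀/ω)·sinh(ωT) ⇒ p·(1 − cosh) = x(T) − x₀·cosh − (ẋ₀/ω)·sinh
numerator   = -0.3839 − (-0.0876)·1.472867 − (-0.3133/2.9582)·1.081359 = -0.140351
denominator = 1 − 1.472867 = -0.472867
p = -0.140351 / -0.472867 = 0.2968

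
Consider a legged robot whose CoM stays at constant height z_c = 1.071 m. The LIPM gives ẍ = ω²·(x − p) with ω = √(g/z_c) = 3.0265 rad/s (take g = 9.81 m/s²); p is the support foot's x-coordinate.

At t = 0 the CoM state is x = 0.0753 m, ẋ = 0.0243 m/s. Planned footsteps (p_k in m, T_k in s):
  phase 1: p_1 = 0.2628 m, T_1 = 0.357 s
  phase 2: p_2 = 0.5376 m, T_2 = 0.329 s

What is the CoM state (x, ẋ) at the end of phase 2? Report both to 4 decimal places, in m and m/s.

x = -0.6129, ẋ = -3.1004

phase 1: p=0.2628, T=0.357, ωT=1.080461, cosh=1.642738, sinh=1.303298; start (x,ẋ)=(0.075300, 0.024300) → end (x,ẋ)=(-0.034749, -0.699663)
phase 2: p=0.5376, T=0.329, ωT=0.995719, cosh=1.538063, sinh=1.168605; start (x,ẋ)=(-0.034749, -0.699663) → end (x,ẋ)=(-0.612866, -3.100400)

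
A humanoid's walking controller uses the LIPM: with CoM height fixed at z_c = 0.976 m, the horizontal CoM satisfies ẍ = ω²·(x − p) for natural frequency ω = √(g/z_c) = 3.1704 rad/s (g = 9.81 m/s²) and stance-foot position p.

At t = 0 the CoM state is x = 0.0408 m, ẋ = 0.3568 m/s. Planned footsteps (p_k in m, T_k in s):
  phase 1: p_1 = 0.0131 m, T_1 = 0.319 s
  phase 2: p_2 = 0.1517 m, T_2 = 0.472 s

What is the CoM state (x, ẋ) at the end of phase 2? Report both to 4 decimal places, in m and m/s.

phase 1: p=0.0131, T=0.319, ωT=1.011358, cosh=1.556528, sinh=1.192803; start (x,ẋ)=(0.040800, 0.356800) → end (x,ẋ)=(0.190455, 0.660121)
phase 2: p=0.1517, T=0.472, ωT=1.496429, cosh=2.344821, sinh=2.120892; start (x,ẋ)=(0.190455, 0.660121) → end (x,ẋ)=(0.684173, 1.808458)

x = 0.6842, ẋ = 1.8085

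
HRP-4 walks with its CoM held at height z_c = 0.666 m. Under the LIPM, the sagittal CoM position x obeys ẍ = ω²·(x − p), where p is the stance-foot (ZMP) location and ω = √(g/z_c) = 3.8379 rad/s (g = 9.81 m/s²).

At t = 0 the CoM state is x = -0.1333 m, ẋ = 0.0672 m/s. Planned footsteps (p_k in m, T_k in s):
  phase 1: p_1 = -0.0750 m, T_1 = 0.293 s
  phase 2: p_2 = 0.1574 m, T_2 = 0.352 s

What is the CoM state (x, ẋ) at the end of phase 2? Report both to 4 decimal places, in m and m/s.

phase 1: p=-0.0750, T=0.293, ωT=1.124505, cosh=1.701752, sinh=1.376939; start (x,ẋ)=(-0.133300, 0.067200) → end (x,ẋ)=(-0.150103, -0.193732)
phase 2: p=0.1574, T=0.352, ωT=1.350941, cosh=2.060026, sinh=1.801030; start (x,ẋ)=(-0.150103, -0.193732) → end (x,ẋ)=(-0.566977, -2.524603)

x = -0.5670, ẋ = -2.5246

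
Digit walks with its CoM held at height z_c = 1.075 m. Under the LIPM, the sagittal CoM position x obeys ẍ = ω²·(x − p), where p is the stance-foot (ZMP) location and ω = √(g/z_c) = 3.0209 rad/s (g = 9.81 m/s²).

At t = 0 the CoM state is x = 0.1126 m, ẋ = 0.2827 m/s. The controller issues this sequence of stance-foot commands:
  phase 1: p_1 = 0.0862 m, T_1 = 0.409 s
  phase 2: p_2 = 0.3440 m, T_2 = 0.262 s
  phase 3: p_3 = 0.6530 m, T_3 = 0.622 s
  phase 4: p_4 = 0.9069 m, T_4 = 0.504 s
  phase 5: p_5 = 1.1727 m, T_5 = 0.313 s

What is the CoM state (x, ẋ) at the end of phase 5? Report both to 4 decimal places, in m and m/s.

phase 1: p=0.0862, T=0.409, ωT=1.235548, cosh=1.865470, sinh=1.574794; start (x,ẋ)=(0.112600, 0.282700) → end (x,ẋ)=(0.282820, 0.652961)
phase 2: p=0.3440, T=0.262, ωT=0.791476, cosh=1.329913, sinh=0.876738; start (x,ẋ)=(0.282820, 0.652961) → end (x,ẋ)=(0.452141, 0.706343)
phase 3: p=0.6530, T=0.622, ωT=1.879000, cosh=3.349848, sinh=3.197105; start (x,ẋ)=(0.452141, 0.706343) → end (x,ẋ)=(0.727695, 0.426214)
phase 4: p=0.9069, T=0.504, ωT=1.522534, cosh=2.400991, sinh=2.182833; start (x,ẋ)=(0.727695, 0.426214) → end (x,ẋ)=(0.784602, -0.158365)
phase 5: p=1.1727, T=0.313, ωT=0.945542, cosh=1.481338, sinh=1.092869; start (x,ẋ)=(0.784602, -0.158365) → end (x,ẋ)=(0.540504, -1.515878)

x = 0.5405, ẋ = -1.5159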